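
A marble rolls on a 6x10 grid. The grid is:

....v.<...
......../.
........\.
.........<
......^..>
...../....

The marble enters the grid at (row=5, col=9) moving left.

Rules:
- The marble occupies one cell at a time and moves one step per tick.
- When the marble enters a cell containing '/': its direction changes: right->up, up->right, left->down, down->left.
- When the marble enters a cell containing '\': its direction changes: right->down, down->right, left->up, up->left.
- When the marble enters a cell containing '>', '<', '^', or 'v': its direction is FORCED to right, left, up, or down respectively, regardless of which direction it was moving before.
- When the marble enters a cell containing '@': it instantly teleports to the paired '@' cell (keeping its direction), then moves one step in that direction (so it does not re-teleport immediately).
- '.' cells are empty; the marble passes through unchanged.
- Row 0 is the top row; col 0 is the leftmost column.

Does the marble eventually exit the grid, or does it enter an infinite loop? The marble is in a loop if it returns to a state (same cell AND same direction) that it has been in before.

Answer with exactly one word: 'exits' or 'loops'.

Step 1: enter (5,9), '.' pass, move left to (5,8)
Step 2: enter (5,8), '.' pass, move left to (5,7)
Step 3: enter (5,7), '.' pass, move left to (5,6)
Step 4: enter (5,6), '.' pass, move left to (5,5)
Step 5: enter (5,5), '/' deflects left->down, move down to (6,5)
Step 6: at (6,5) — EXIT via bottom edge, pos 5

Answer: exits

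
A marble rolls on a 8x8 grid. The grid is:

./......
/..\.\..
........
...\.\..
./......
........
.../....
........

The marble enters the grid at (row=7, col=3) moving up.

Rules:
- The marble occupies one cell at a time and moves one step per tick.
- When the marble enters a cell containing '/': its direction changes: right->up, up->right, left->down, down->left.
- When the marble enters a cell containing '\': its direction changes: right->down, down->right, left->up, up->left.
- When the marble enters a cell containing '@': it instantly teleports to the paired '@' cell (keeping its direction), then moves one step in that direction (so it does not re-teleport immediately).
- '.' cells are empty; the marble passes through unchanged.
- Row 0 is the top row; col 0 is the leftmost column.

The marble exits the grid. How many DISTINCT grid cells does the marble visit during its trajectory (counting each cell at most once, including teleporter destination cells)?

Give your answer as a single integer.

Answer: 6

Derivation:
Step 1: enter (7,3), '.' pass, move up to (6,3)
Step 2: enter (6,3), '/' deflects up->right, move right to (6,4)
Step 3: enter (6,4), '.' pass, move right to (6,5)
Step 4: enter (6,5), '.' pass, move right to (6,6)
Step 5: enter (6,6), '.' pass, move right to (6,7)
Step 6: enter (6,7), '.' pass, move right to (6,8)
Step 7: at (6,8) — EXIT via right edge, pos 6
Distinct cells visited: 6 (path length 6)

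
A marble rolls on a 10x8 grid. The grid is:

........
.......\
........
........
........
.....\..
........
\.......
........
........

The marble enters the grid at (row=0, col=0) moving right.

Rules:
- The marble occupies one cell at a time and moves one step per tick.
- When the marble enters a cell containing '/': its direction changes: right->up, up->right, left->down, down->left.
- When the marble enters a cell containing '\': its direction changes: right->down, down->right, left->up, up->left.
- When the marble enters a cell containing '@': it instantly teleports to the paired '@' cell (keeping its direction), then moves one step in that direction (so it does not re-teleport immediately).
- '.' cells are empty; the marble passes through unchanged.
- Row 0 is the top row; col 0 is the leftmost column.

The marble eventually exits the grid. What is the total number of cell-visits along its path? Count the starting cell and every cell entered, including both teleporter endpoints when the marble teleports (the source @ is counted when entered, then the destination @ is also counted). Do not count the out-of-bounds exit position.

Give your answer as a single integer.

Step 1: enter (0,0), '.' pass, move right to (0,1)
Step 2: enter (0,1), '.' pass, move right to (0,2)
Step 3: enter (0,2), '.' pass, move right to (0,3)
Step 4: enter (0,3), '.' pass, move right to (0,4)
Step 5: enter (0,4), '.' pass, move right to (0,5)
Step 6: enter (0,5), '.' pass, move right to (0,6)
Step 7: enter (0,6), '.' pass, move right to (0,7)
Step 8: enter (0,7), '.' pass, move right to (0,8)
Step 9: at (0,8) — EXIT via right edge, pos 0
Path length (cell visits): 8

Answer: 8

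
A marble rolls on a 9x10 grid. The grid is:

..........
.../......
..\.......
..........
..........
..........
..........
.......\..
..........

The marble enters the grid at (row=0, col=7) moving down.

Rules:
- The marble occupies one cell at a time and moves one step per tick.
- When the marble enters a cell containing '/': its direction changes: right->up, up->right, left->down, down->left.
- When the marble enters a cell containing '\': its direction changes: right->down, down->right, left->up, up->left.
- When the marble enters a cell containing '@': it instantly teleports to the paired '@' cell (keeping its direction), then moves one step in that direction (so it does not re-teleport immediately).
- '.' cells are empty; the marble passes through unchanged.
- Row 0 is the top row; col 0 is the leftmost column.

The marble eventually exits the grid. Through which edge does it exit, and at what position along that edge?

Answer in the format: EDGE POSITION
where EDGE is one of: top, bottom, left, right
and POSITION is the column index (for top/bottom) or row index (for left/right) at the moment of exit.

Answer: right 7

Derivation:
Step 1: enter (0,7), '.' pass, move down to (1,7)
Step 2: enter (1,7), '.' pass, move down to (2,7)
Step 3: enter (2,7), '.' pass, move down to (3,7)
Step 4: enter (3,7), '.' pass, move down to (4,7)
Step 5: enter (4,7), '.' pass, move down to (5,7)
Step 6: enter (5,7), '.' pass, move down to (6,7)
Step 7: enter (6,7), '.' pass, move down to (7,7)
Step 8: enter (7,7), '\' deflects down->right, move right to (7,8)
Step 9: enter (7,8), '.' pass, move right to (7,9)
Step 10: enter (7,9), '.' pass, move right to (7,10)
Step 11: at (7,10) — EXIT via right edge, pos 7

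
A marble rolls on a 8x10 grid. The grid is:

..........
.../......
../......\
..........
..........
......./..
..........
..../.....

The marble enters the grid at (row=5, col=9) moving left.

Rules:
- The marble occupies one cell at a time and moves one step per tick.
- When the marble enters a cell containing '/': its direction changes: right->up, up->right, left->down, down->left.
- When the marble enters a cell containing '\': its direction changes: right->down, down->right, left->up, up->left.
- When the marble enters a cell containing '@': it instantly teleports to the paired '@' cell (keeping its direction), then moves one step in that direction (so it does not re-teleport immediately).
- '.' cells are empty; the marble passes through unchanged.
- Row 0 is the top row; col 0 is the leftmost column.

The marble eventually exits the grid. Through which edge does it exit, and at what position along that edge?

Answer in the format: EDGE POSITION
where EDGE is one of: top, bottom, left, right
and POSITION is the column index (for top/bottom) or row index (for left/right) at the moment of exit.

Step 1: enter (5,9), '.' pass, move left to (5,8)
Step 2: enter (5,8), '.' pass, move left to (5,7)
Step 3: enter (5,7), '/' deflects left->down, move down to (6,7)
Step 4: enter (6,7), '.' pass, move down to (7,7)
Step 5: enter (7,7), '.' pass, move down to (8,7)
Step 6: at (8,7) — EXIT via bottom edge, pos 7

Answer: bottom 7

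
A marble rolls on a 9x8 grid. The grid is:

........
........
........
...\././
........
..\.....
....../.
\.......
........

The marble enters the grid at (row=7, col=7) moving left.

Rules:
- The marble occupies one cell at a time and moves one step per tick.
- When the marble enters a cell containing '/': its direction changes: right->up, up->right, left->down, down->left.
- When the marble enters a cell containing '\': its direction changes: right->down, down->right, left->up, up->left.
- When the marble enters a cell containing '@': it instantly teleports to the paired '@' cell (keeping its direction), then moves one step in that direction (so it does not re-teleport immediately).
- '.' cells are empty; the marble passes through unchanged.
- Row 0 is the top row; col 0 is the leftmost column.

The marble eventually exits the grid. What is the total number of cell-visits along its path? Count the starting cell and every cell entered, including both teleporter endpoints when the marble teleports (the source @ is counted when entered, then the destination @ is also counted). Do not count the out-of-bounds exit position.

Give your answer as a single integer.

Answer: 15

Derivation:
Step 1: enter (7,7), '.' pass, move left to (7,6)
Step 2: enter (7,6), '.' pass, move left to (7,5)
Step 3: enter (7,5), '.' pass, move left to (7,4)
Step 4: enter (7,4), '.' pass, move left to (7,3)
Step 5: enter (7,3), '.' pass, move left to (7,2)
Step 6: enter (7,2), '.' pass, move left to (7,1)
Step 7: enter (7,1), '.' pass, move left to (7,0)
Step 8: enter (7,0), '\' deflects left->up, move up to (6,0)
Step 9: enter (6,0), '.' pass, move up to (5,0)
Step 10: enter (5,0), '.' pass, move up to (4,0)
Step 11: enter (4,0), '.' pass, move up to (3,0)
Step 12: enter (3,0), '.' pass, move up to (2,0)
Step 13: enter (2,0), '.' pass, move up to (1,0)
Step 14: enter (1,0), '.' pass, move up to (0,0)
Step 15: enter (0,0), '.' pass, move up to (-1,0)
Step 16: at (-1,0) — EXIT via top edge, pos 0
Path length (cell visits): 15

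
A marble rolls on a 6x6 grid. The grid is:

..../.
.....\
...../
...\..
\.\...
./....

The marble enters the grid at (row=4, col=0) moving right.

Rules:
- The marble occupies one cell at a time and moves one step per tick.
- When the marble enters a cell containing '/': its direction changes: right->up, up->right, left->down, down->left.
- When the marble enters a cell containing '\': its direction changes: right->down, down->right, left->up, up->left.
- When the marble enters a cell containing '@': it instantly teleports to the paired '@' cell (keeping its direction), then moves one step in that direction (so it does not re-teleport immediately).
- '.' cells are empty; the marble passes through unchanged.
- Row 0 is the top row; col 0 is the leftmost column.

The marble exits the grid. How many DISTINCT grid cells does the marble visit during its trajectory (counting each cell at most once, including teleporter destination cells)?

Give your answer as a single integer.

Answer: 2

Derivation:
Step 1: enter (4,0), '\' deflects right->down, move down to (5,0)
Step 2: enter (5,0), '.' pass, move down to (6,0)
Step 3: at (6,0) — EXIT via bottom edge, pos 0
Distinct cells visited: 2 (path length 2)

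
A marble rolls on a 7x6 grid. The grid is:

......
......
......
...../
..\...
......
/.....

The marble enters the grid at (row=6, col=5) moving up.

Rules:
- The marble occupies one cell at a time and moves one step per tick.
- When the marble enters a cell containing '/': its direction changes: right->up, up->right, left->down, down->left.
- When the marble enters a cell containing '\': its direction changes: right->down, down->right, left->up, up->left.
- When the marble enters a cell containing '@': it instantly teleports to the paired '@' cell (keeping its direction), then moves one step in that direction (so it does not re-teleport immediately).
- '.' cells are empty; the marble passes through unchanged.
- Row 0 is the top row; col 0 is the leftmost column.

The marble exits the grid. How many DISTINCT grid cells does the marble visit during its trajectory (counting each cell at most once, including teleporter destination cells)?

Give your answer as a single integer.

Answer: 4

Derivation:
Step 1: enter (6,5), '.' pass, move up to (5,5)
Step 2: enter (5,5), '.' pass, move up to (4,5)
Step 3: enter (4,5), '.' pass, move up to (3,5)
Step 4: enter (3,5), '/' deflects up->right, move right to (3,6)
Step 5: at (3,6) — EXIT via right edge, pos 3
Distinct cells visited: 4 (path length 4)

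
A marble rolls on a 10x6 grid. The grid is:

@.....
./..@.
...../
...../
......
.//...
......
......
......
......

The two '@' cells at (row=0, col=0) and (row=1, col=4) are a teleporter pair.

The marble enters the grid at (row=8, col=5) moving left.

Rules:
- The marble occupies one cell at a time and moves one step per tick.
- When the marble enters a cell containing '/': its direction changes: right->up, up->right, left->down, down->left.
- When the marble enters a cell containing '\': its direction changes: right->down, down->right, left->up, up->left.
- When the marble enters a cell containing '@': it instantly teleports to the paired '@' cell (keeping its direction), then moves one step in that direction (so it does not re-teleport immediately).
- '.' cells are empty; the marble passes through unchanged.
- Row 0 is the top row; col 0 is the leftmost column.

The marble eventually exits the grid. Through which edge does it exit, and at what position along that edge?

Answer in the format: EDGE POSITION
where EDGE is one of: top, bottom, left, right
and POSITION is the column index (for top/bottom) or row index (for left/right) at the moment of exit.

Answer: left 8

Derivation:
Step 1: enter (8,5), '.' pass, move left to (8,4)
Step 2: enter (8,4), '.' pass, move left to (8,3)
Step 3: enter (8,3), '.' pass, move left to (8,2)
Step 4: enter (8,2), '.' pass, move left to (8,1)
Step 5: enter (8,1), '.' pass, move left to (8,0)
Step 6: enter (8,0), '.' pass, move left to (8,-1)
Step 7: at (8,-1) — EXIT via left edge, pos 8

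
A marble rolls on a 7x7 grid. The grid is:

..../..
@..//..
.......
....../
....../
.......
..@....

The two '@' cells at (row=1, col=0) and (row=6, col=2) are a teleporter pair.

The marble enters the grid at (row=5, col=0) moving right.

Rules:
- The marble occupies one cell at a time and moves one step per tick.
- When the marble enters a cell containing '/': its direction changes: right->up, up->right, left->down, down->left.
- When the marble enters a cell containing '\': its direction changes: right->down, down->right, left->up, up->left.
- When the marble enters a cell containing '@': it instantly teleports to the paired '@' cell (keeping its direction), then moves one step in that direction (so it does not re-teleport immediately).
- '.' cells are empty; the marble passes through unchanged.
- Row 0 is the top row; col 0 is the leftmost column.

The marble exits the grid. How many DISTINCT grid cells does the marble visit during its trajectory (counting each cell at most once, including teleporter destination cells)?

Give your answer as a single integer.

Answer: 7

Derivation:
Step 1: enter (5,0), '.' pass, move right to (5,1)
Step 2: enter (5,1), '.' pass, move right to (5,2)
Step 3: enter (5,2), '.' pass, move right to (5,3)
Step 4: enter (5,3), '.' pass, move right to (5,4)
Step 5: enter (5,4), '.' pass, move right to (5,5)
Step 6: enter (5,5), '.' pass, move right to (5,6)
Step 7: enter (5,6), '.' pass, move right to (5,7)
Step 8: at (5,7) — EXIT via right edge, pos 5
Distinct cells visited: 7 (path length 7)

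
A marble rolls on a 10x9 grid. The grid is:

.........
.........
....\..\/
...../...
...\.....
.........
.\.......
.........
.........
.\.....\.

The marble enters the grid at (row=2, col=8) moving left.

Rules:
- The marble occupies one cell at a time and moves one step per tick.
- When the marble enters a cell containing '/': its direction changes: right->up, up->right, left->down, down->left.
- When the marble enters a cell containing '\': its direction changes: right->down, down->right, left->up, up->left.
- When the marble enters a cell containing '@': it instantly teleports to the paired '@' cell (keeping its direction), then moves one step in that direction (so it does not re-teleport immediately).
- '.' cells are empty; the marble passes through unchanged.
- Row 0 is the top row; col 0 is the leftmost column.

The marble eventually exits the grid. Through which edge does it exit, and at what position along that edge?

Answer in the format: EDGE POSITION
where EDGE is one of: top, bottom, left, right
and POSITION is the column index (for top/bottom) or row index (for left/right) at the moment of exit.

Answer: bottom 8

Derivation:
Step 1: enter (2,8), '/' deflects left->down, move down to (3,8)
Step 2: enter (3,8), '.' pass, move down to (4,8)
Step 3: enter (4,8), '.' pass, move down to (5,8)
Step 4: enter (5,8), '.' pass, move down to (6,8)
Step 5: enter (6,8), '.' pass, move down to (7,8)
Step 6: enter (7,8), '.' pass, move down to (8,8)
Step 7: enter (8,8), '.' pass, move down to (9,8)
Step 8: enter (9,8), '.' pass, move down to (10,8)
Step 9: at (10,8) — EXIT via bottom edge, pos 8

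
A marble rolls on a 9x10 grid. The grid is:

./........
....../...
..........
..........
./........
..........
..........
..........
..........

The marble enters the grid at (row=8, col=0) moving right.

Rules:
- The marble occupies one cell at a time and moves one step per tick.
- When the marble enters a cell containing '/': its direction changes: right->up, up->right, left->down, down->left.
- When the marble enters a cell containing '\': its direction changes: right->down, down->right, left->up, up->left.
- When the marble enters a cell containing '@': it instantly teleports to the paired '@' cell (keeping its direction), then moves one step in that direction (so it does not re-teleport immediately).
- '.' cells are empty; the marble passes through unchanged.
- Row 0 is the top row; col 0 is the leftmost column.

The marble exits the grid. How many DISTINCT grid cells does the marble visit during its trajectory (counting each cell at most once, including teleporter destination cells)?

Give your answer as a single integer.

Step 1: enter (8,0), '.' pass, move right to (8,1)
Step 2: enter (8,1), '.' pass, move right to (8,2)
Step 3: enter (8,2), '.' pass, move right to (8,3)
Step 4: enter (8,3), '.' pass, move right to (8,4)
Step 5: enter (8,4), '.' pass, move right to (8,5)
Step 6: enter (8,5), '.' pass, move right to (8,6)
Step 7: enter (8,6), '.' pass, move right to (8,7)
Step 8: enter (8,7), '.' pass, move right to (8,8)
Step 9: enter (8,8), '.' pass, move right to (8,9)
Step 10: enter (8,9), '.' pass, move right to (8,10)
Step 11: at (8,10) — EXIT via right edge, pos 8
Distinct cells visited: 10 (path length 10)

Answer: 10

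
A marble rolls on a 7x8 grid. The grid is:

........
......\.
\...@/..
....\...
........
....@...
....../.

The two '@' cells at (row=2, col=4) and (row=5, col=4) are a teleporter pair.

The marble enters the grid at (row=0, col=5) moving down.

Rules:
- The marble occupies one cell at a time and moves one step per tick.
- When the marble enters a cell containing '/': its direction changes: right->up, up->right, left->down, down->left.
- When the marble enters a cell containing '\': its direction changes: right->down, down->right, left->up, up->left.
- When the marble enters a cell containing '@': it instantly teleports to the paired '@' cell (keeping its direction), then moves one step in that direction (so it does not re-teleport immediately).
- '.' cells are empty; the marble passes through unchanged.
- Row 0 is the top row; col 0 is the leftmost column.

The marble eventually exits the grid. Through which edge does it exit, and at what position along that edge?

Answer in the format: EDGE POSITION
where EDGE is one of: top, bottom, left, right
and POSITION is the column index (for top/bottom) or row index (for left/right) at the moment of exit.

Answer: left 5

Derivation:
Step 1: enter (0,5), '.' pass, move down to (1,5)
Step 2: enter (1,5), '.' pass, move down to (2,5)
Step 3: enter (2,5), '/' deflects down->left, move left to (2,4)
Step 4: enter (2,4), '@' teleport (2,4)->(5,4), also enter (5,4), move left to (5,3)
Step 5: enter (5,3), '.' pass, move left to (5,2)
Step 6: enter (5,2), '.' pass, move left to (5,1)
Step 7: enter (5,1), '.' pass, move left to (5,0)
Step 8: enter (5,0), '.' pass, move left to (5,-1)
Step 9: at (5,-1) — EXIT via left edge, pos 5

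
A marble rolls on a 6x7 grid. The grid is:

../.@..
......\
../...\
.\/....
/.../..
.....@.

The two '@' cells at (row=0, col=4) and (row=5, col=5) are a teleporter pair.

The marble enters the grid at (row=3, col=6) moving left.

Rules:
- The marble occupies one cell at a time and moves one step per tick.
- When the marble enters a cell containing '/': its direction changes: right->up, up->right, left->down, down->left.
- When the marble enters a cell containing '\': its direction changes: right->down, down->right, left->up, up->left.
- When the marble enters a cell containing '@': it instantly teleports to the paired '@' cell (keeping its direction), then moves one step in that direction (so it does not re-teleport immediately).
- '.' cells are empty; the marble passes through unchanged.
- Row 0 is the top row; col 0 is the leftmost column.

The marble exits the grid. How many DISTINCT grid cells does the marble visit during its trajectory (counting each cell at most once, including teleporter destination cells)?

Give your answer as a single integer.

Step 1: enter (3,6), '.' pass, move left to (3,5)
Step 2: enter (3,5), '.' pass, move left to (3,4)
Step 3: enter (3,4), '.' pass, move left to (3,3)
Step 4: enter (3,3), '.' pass, move left to (3,2)
Step 5: enter (3,2), '/' deflects left->down, move down to (4,2)
Step 6: enter (4,2), '.' pass, move down to (5,2)
Step 7: enter (5,2), '.' pass, move down to (6,2)
Step 8: at (6,2) — EXIT via bottom edge, pos 2
Distinct cells visited: 7 (path length 7)

Answer: 7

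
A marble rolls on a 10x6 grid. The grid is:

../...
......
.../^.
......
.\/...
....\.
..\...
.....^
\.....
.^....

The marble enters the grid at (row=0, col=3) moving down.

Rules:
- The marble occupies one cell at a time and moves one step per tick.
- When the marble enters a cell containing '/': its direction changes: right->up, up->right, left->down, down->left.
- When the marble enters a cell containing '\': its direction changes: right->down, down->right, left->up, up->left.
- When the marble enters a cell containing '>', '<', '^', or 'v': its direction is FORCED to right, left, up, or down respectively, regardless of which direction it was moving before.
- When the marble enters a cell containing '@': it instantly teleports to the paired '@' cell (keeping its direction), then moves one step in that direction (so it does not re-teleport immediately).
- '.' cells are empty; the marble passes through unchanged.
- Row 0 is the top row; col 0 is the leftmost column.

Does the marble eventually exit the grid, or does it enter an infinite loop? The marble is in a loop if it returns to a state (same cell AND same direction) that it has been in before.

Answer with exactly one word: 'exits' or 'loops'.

Step 1: enter (0,3), '.' pass, move down to (1,3)
Step 2: enter (1,3), '.' pass, move down to (2,3)
Step 3: enter (2,3), '/' deflects down->left, move left to (2,2)
Step 4: enter (2,2), '.' pass, move left to (2,1)
Step 5: enter (2,1), '.' pass, move left to (2,0)
Step 6: enter (2,0), '.' pass, move left to (2,-1)
Step 7: at (2,-1) — EXIT via left edge, pos 2

Answer: exits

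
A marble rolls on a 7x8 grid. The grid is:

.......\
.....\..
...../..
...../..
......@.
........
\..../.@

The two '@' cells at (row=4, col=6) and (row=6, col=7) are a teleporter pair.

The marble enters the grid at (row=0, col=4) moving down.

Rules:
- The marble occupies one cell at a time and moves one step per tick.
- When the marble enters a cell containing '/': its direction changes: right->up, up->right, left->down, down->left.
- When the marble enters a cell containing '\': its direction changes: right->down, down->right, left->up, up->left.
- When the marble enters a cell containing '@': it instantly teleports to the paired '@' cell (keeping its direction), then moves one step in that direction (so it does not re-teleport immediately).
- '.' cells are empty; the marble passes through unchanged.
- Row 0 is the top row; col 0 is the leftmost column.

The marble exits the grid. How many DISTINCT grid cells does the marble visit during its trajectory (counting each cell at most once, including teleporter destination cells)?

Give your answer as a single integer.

Step 1: enter (0,4), '.' pass, move down to (1,4)
Step 2: enter (1,4), '.' pass, move down to (2,4)
Step 3: enter (2,4), '.' pass, move down to (3,4)
Step 4: enter (3,4), '.' pass, move down to (4,4)
Step 5: enter (4,4), '.' pass, move down to (5,4)
Step 6: enter (5,4), '.' pass, move down to (6,4)
Step 7: enter (6,4), '.' pass, move down to (7,4)
Step 8: at (7,4) — EXIT via bottom edge, pos 4
Distinct cells visited: 7 (path length 7)

Answer: 7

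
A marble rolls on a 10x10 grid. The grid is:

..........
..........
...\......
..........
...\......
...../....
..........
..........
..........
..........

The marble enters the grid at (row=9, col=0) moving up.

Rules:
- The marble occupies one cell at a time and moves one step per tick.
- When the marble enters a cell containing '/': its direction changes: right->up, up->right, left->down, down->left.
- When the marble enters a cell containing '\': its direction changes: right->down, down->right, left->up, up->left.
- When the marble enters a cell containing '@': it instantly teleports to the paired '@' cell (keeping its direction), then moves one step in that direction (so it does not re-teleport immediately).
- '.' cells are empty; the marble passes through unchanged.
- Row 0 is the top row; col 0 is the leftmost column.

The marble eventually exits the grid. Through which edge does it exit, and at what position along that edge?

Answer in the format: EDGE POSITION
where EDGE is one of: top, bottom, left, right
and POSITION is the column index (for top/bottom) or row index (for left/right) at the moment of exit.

Step 1: enter (9,0), '.' pass, move up to (8,0)
Step 2: enter (8,0), '.' pass, move up to (7,0)
Step 3: enter (7,0), '.' pass, move up to (6,0)
Step 4: enter (6,0), '.' pass, move up to (5,0)
Step 5: enter (5,0), '.' pass, move up to (4,0)
Step 6: enter (4,0), '.' pass, move up to (3,0)
Step 7: enter (3,0), '.' pass, move up to (2,0)
Step 8: enter (2,0), '.' pass, move up to (1,0)
Step 9: enter (1,0), '.' pass, move up to (0,0)
Step 10: enter (0,0), '.' pass, move up to (-1,0)
Step 11: at (-1,0) — EXIT via top edge, pos 0

Answer: top 0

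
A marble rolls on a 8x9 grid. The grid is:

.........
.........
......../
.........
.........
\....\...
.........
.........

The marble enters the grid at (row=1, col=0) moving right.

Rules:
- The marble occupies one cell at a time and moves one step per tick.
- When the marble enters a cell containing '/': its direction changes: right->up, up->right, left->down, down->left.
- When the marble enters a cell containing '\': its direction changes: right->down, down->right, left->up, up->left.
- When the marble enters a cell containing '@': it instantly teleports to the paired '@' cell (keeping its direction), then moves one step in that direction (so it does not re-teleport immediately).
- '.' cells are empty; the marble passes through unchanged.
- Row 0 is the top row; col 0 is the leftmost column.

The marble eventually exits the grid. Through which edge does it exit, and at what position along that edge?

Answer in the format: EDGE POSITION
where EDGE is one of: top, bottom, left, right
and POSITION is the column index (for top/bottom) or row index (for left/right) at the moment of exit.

Step 1: enter (1,0), '.' pass, move right to (1,1)
Step 2: enter (1,1), '.' pass, move right to (1,2)
Step 3: enter (1,2), '.' pass, move right to (1,3)
Step 4: enter (1,3), '.' pass, move right to (1,4)
Step 5: enter (1,4), '.' pass, move right to (1,5)
Step 6: enter (1,5), '.' pass, move right to (1,6)
Step 7: enter (1,6), '.' pass, move right to (1,7)
Step 8: enter (1,7), '.' pass, move right to (1,8)
Step 9: enter (1,8), '.' pass, move right to (1,9)
Step 10: at (1,9) — EXIT via right edge, pos 1

Answer: right 1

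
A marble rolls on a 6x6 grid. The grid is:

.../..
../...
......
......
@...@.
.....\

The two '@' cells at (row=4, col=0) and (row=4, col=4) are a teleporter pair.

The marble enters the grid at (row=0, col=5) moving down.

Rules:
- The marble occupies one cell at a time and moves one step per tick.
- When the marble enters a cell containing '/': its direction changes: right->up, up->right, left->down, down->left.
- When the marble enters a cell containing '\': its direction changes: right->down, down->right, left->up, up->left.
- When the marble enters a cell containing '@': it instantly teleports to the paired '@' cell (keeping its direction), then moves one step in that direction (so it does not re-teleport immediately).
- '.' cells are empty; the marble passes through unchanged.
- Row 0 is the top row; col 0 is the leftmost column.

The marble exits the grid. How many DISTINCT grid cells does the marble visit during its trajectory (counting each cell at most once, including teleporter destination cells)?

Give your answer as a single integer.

Answer: 6

Derivation:
Step 1: enter (0,5), '.' pass, move down to (1,5)
Step 2: enter (1,5), '.' pass, move down to (2,5)
Step 3: enter (2,5), '.' pass, move down to (3,5)
Step 4: enter (3,5), '.' pass, move down to (4,5)
Step 5: enter (4,5), '.' pass, move down to (5,5)
Step 6: enter (5,5), '\' deflects down->right, move right to (5,6)
Step 7: at (5,6) — EXIT via right edge, pos 5
Distinct cells visited: 6 (path length 6)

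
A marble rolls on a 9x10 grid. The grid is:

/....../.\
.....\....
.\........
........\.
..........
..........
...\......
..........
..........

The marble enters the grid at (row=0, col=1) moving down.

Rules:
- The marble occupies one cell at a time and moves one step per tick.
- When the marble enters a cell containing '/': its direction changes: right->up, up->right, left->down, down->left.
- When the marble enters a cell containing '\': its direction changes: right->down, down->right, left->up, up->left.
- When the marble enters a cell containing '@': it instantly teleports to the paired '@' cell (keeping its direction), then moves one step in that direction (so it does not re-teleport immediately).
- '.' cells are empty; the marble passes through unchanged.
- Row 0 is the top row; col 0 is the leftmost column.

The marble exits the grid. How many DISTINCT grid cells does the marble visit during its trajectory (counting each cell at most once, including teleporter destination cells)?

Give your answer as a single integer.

Answer: 11

Derivation:
Step 1: enter (0,1), '.' pass, move down to (1,1)
Step 2: enter (1,1), '.' pass, move down to (2,1)
Step 3: enter (2,1), '\' deflects down->right, move right to (2,2)
Step 4: enter (2,2), '.' pass, move right to (2,3)
Step 5: enter (2,3), '.' pass, move right to (2,4)
Step 6: enter (2,4), '.' pass, move right to (2,5)
Step 7: enter (2,5), '.' pass, move right to (2,6)
Step 8: enter (2,6), '.' pass, move right to (2,7)
Step 9: enter (2,7), '.' pass, move right to (2,8)
Step 10: enter (2,8), '.' pass, move right to (2,9)
Step 11: enter (2,9), '.' pass, move right to (2,10)
Step 12: at (2,10) — EXIT via right edge, pos 2
Distinct cells visited: 11 (path length 11)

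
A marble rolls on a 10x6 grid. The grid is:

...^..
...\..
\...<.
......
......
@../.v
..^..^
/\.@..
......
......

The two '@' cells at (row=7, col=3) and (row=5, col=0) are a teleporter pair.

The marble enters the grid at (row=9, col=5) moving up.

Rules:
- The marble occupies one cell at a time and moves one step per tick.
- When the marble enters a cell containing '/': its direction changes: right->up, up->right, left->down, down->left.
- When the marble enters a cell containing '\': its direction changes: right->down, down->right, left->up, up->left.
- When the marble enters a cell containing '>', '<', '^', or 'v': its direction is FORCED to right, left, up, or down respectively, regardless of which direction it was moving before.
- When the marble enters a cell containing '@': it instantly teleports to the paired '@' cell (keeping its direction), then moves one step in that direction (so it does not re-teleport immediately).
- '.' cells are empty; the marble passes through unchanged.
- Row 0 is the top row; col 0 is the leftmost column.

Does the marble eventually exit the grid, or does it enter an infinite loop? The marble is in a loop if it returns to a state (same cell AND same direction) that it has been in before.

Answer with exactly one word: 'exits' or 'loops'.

Step 1: enter (9,5), '.' pass, move up to (8,5)
Step 2: enter (8,5), '.' pass, move up to (7,5)
Step 3: enter (7,5), '.' pass, move up to (6,5)
Step 4: enter (6,5), '^' forces up->up, move up to (5,5)
Step 5: enter (5,5), 'v' forces up->down, move down to (6,5)
Step 6: enter (6,5), '^' forces down->up, move up to (5,5)
Step 7: at (5,5) dir=up — LOOP DETECTED (seen before)

Answer: loops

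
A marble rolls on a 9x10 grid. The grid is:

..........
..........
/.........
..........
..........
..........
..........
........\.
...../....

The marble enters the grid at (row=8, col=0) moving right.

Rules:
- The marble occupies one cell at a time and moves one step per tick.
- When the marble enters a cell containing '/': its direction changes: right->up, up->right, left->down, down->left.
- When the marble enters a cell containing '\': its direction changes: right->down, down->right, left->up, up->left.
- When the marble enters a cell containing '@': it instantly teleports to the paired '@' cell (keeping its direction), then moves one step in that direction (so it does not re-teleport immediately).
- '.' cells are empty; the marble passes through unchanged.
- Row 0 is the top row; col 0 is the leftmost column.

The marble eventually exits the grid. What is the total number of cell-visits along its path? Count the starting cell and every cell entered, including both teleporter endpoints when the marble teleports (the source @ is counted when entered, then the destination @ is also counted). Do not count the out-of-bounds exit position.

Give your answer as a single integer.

Step 1: enter (8,0), '.' pass, move right to (8,1)
Step 2: enter (8,1), '.' pass, move right to (8,2)
Step 3: enter (8,2), '.' pass, move right to (8,3)
Step 4: enter (8,3), '.' pass, move right to (8,4)
Step 5: enter (8,4), '.' pass, move right to (8,5)
Step 6: enter (8,5), '/' deflects right->up, move up to (7,5)
Step 7: enter (7,5), '.' pass, move up to (6,5)
Step 8: enter (6,5), '.' pass, move up to (5,5)
Step 9: enter (5,5), '.' pass, move up to (4,5)
Step 10: enter (4,5), '.' pass, move up to (3,5)
Step 11: enter (3,5), '.' pass, move up to (2,5)
Step 12: enter (2,5), '.' pass, move up to (1,5)
Step 13: enter (1,5), '.' pass, move up to (0,5)
Step 14: enter (0,5), '.' pass, move up to (-1,5)
Step 15: at (-1,5) — EXIT via top edge, pos 5
Path length (cell visits): 14

Answer: 14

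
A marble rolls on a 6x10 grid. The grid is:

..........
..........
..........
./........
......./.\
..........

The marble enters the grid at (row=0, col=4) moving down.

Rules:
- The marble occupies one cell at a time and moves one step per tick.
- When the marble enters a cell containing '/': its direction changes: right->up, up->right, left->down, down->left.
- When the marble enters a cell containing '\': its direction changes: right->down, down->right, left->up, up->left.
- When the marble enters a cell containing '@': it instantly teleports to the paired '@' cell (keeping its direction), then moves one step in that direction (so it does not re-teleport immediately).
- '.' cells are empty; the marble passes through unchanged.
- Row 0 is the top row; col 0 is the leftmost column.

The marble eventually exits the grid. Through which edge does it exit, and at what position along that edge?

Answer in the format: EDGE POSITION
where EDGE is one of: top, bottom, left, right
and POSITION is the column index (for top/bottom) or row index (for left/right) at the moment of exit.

Step 1: enter (0,4), '.' pass, move down to (1,4)
Step 2: enter (1,4), '.' pass, move down to (2,4)
Step 3: enter (2,4), '.' pass, move down to (3,4)
Step 4: enter (3,4), '.' pass, move down to (4,4)
Step 5: enter (4,4), '.' pass, move down to (5,4)
Step 6: enter (5,4), '.' pass, move down to (6,4)
Step 7: at (6,4) — EXIT via bottom edge, pos 4

Answer: bottom 4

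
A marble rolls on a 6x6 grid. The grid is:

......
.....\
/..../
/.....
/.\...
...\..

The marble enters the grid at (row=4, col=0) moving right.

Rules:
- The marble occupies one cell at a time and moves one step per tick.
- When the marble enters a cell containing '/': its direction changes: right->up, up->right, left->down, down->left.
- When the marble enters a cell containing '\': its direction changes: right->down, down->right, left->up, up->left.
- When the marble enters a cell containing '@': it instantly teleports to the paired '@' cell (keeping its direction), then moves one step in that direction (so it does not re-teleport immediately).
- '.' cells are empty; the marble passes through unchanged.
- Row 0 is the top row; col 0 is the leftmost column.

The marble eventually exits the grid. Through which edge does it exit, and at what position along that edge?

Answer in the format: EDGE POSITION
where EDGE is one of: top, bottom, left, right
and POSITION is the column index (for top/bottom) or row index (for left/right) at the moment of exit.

Answer: right 3

Derivation:
Step 1: enter (4,0), '/' deflects right->up, move up to (3,0)
Step 2: enter (3,0), '/' deflects up->right, move right to (3,1)
Step 3: enter (3,1), '.' pass, move right to (3,2)
Step 4: enter (3,2), '.' pass, move right to (3,3)
Step 5: enter (3,3), '.' pass, move right to (3,4)
Step 6: enter (3,4), '.' pass, move right to (3,5)
Step 7: enter (3,5), '.' pass, move right to (3,6)
Step 8: at (3,6) — EXIT via right edge, pos 3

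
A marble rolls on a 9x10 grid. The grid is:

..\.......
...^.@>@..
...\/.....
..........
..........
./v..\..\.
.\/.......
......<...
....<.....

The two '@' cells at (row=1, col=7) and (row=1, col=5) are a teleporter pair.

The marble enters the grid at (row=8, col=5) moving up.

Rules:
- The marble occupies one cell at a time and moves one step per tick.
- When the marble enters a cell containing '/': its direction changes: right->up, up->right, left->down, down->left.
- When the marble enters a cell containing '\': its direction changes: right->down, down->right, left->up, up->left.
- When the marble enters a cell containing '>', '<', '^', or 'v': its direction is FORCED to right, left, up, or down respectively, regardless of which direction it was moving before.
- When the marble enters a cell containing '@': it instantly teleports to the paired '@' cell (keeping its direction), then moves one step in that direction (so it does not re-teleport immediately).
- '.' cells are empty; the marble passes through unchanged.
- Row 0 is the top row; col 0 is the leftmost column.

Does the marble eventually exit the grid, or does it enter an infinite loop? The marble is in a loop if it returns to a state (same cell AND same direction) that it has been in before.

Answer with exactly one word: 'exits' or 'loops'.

Step 1: enter (8,5), '.' pass, move up to (7,5)
Step 2: enter (7,5), '.' pass, move up to (6,5)
Step 3: enter (6,5), '.' pass, move up to (5,5)
Step 4: enter (5,5), '\' deflects up->left, move left to (5,4)
Step 5: enter (5,4), '.' pass, move left to (5,3)
Step 6: enter (5,3), '.' pass, move left to (5,2)
Step 7: enter (5,2), 'v' forces left->down, move down to (6,2)
Step 8: enter (6,2), '/' deflects down->left, move left to (6,1)
Step 9: enter (6,1), '\' deflects left->up, move up to (5,1)
Step 10: enter (5,1), '/' deflects up->right, move right to (5,2)
Step 11: enter (5,2), 'v' forces right->down, move down to (6,2)
Step 12: at (6,2) dir=down — LOOP DETECTED (seen before)

Answer: loops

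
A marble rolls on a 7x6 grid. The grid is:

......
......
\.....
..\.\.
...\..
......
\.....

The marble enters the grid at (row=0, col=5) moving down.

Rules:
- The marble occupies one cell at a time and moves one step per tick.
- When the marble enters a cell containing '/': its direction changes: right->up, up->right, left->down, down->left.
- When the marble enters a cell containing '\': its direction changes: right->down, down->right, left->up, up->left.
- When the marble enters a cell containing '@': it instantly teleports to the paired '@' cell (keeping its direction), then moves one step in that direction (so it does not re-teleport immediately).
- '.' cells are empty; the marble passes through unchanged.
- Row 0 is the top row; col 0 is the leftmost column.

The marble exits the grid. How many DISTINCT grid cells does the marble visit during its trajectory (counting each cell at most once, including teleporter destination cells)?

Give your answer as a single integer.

Step 1: enter (0,5), '.' pass, move down to (1,5)
Step 2: enter (1,5), '.' pass, move down to (2,5)
Step 3: enter (2,5), '.' pass, move down to (3,5)
Step 4: enter (3,5), '.' pass, move down to (4,5)
Step 5: enter (4,5), '.' pass, move down to (5,5)
Step 6: enter (5,5), '.' pass, move down to (6,5)
Step 7: enter (6,5), '.' pass, move down to (7,5)
Step 8: at (7,5) — EXIT via bottom edge, pos 5
Distinct cells visited: 7 (path length 7)

Answer: 7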